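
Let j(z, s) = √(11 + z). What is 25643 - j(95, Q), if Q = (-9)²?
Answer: 25643 - √106 ≈ 25633.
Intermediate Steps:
Q = 81
25643 - j(95, Q) = 25643 - √(11 + 95) = 25643 - √106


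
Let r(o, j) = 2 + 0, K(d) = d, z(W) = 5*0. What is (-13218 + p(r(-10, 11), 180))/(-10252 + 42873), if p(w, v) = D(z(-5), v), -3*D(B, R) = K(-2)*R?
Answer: -13098/32621 ≈ -0.40152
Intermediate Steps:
z(W) = 0
D(B, R) = 2*R/3 (D(B, R) = -(-2)*R/3 = 2*R/3)
r(o, j) = 2
p(w, v) = 2*v/3
(-13218 + p(r(-10, 11), 180))/(-10252 + 42873) = (-13218 + (⅔)*180)/(-10252 + 42873) = (-13218 + 120)/32621 = -13098*1/32621 = -13098/32621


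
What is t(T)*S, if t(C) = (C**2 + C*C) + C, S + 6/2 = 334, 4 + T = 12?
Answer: 45016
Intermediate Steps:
T = 8 (T = -4 + 12 = 8)
S = 331 (S = -3 + 334 = 331)
t(C) = C + 2*C**2 (t(C) = (C**2 + C**2) + C = 2*C**2 + C = C + 2*C**2)
t(T)*S = (8*(1 + 2*8))*331 = (8*(1 + 16))*331 = (8*17)*331 = 136*331 = 45016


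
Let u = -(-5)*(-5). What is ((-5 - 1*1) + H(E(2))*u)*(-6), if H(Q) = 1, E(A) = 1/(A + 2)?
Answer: 186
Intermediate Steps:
E(A) = 1/(2 + A)
u = -25 (u = -5*5 = -25)
((-5 - 1*1) + H(E(2))*u)*(-6) = ((-5 - 1*1) + 1*(-25))*(-6) = ((-5 - 1) - 25)*(-6) = (-6 - 25)*(-6) = -31*(-6) = 186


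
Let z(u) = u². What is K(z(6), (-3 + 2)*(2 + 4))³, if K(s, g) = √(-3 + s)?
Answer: 33*√33 ≈ 189.57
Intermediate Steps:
K(z(6), (-3 + 2)*(2 + 4))³ = (√(-3 + 6²))³ = (√(-3 + 36))³ = (√33)³ = 33*√33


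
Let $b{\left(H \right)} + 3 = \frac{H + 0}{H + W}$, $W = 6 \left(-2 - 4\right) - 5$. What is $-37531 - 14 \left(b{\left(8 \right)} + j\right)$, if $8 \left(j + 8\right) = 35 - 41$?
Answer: $- \frac{2465965}{66} \approx -37363.0$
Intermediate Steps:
$j = - \frac{35}{4}$ ($j = -8 + \frac{35 - 41}{8} = -8 + \frac{1}{8} \left(-6\right) = -8 - \frac{3}{4} = - \frac{35}{4} \approx -8.75$)
$W = -41$ ($W = 6 \left(-2 - 4\right) - 5 = 6 \left(-6\right) - 5 = -36 - 5 = -41$)
$b{\left(H \right)} = -3 + \frac{H}{-41 + H}$ ($b{\left(H \right)} = -3 + \frac{H + 0}{H - 41} = -3 + \frac{H}{-41 + H}$)
$-37531 - 14 \left(b{\left(8 \right)} + j\right) = -37531 - 14 \left(\frac{123 - 16}{-41 + 8} - \frac{35}{4}\right) = -37531 - 14 \left(\frac{123 - 16}{-33} - \frac{35}{4}\right) = -37531 - 14 \left(\left(- \frac{1}{33}\right) 107 - \frac{35}{4}\right) = -37531 - 14 \left(- \frac{107}{33} - \frac{35}{4}\right) = -37531 - - \frac{11081}{66} = -37531 + \frac{11081}{66} = - \frac{2465965}{66}$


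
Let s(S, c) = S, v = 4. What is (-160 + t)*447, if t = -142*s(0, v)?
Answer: -71520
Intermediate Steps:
t = 0 (t = -142*0 = 0)
(-160 + t)*447 = (-160 + 0)*447 = -160*447 = -71520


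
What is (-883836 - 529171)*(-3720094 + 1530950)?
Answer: 3093275796008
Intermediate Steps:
(-883836 - 529171)*(-3720094 + 1530950) = -1413007*(-2189144) = 3093275796008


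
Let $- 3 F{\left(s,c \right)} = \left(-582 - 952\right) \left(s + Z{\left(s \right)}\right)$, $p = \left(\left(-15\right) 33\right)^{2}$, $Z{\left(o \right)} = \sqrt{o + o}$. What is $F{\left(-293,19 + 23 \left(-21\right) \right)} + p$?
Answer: $\frac{285613}{3} + \frac{1534 i \sqrt{586}}{3} \approx 95204.0 + 12378.0 i$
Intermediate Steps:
$Z{\left(o \right)} = \sqrt{2} \sqrt{o}$ ($Z{\left(o \right)} = \sqrt{2 o} = \sqrt{2} \sqrt{o}$)
$p = 245025$ ($p = \left(-495\right)^{2} = 245025$)
$F{\left(s,c \right)} = \frac{1534 s}{3} + \frac{1534 \sqrt{2} \sqrt{s}}{3}$ ($F{\left(s,c \right)} = - \frac{\left(-582 - 952\right) \left(s + \sqrt{2} \sqrt{s}\right)}{3} = - \frac{\left(-1534\right) \left(s + \sqrt{2} \sqrt{s}\right)}{3} = - \frac{- 1534 s - 1534 \sqrt{2} \sqrt{s}}{3} = \frac{1534 s}{3} + \frac{1534 \sqrt{2} \sqrt{s}}{3}$)
$F{\left(-293,19 + 23 \left(-21\right) \right)} + p = \left(\frac{1534}{3} \left(-293\right) + \frac{1534 \sqrt{2} \sqrt{-293}}{3}\right) + 245025 = \left(- \frac{449462}{3} + \frac{1534 \sqrt{2} i \sqrt{293}}{3}\right) + 245025 = \left(- \frac{449462}{3} + \frac{1534 i \sqrt{586}}{3}\right) + 245025 = \frac{285613}{3} + \frac{1534 i \sqrt{586}}{3}$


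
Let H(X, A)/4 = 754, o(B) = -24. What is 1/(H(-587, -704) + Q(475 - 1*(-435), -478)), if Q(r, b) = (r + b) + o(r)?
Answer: 1/3424 ≈ 0.00029206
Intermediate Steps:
H(X, A) = 3016 (H(X, A) = 4*754 = 3016)
Q(r, b) = -24 + b + r (Q(r, b) = (r + b) - 24 = (b + r) - 24 = -24 + b + r)
1/(H(-587, -704) + Q(475 - 1*(-435), -478)) = 1/(3016 + (-24 - 478 + (475 - 1*(-435)))) = 1/(3016 + (-24 - 478 + (475 + 435))) = 1/(3016 + (-24 - 478 + 910)) = 1/(3016 + 408) = 1/3424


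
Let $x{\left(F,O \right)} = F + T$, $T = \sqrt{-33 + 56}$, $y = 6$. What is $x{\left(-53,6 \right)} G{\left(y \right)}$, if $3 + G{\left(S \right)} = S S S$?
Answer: $-11289 + 213 \sqrt{23} \approx -10267.0$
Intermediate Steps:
$G{\left(S \right)} = -3 + S^{3}$ ($G{\left(S \right)} = -3 + S S S = -3 + S^{2} S = -3 + S^{3}$)
$T = \sqrt{23} \approx 4.7958$
$x{\left(F,O \right)} = F + \sqrt{23}$
$x{\left(-53,6 \right)} G{\left(y \right)} = \left(-53 + \sqrt{23}\right) \left(-3 + 6^{3}\right) = \left(-53 + \sqrt{23}\right) \left(-3 + 216\right) = \left(-53 + \sqrt{23}\right) 213 = -11289 + 213 \sqrt{23}$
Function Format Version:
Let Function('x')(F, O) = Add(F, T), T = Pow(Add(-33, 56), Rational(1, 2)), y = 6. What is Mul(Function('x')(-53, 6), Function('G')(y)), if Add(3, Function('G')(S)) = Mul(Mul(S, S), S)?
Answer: Add(-11289, Mul(213, Pow(23, Rational(1, 2)))) ≈ -10267.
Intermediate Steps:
Function('G')(S) = Add(-3, Pow(S, 3)) (Function('G')(S) = Add(-3, Mul(Mul(S, S), S)) = Add(-3, Mul(Pow(S, 2), S)) = Add(-3, Pow(S, 3)))
T = Pow(23, Rational(1, 2)) ≈ 4.7958
Function('x')(F, O) = Add(F, Pow(23, Rational(1, 2)))
Mul(Function('x')(-53, 6), Function('G')(y)) = Mul(Add(-53, Pow(23, Rational(1, 2))), Add(-3, Pow(6, 3))) = Mul(Add(-53, Pow(23, Rational(1, 2))), Add(-3, 216)) = Mul(Add(-53, Pow(23, Rational(1, 2))), 213) = Add(-11289, Mul(213, Pow(23, Rational(1, 2))))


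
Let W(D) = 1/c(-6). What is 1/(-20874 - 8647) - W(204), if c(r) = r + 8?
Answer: -29523/59042 ≈ -0.50003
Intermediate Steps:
c(r) = 8 + r
W(D) = ½ (W(D) = 1/(8 - 6) = 1/2 = ½)
1/(-20874 - 8647) - W(204) = 1/(-20874 - 8647) - 1*½ = 1/(-29521) - ½ = -1/29521 - ½ = -29523/59042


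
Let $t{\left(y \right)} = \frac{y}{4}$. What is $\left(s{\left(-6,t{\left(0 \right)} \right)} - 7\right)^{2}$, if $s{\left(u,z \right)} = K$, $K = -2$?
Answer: $81$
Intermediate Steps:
$t{\left(y \right)} = \frac{y}{4}$ ($t{\left(y \right)} = y \frac{1}{4} = \frac{y}{4}$)
$s{\left(u,z \right)} = -2$
$\left(s{\left(-6,t{\left(0 \right)} \right)} - 7\right)^{2} = \left(-2 - 7\right)^{2} = \left(-9\right)^{2} = 81$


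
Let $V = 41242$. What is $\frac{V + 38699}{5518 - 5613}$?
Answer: $- \frac{79941}{95} \approx -841.48$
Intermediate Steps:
$\frac{V + 38699}{5518 - 5613} = \frac{41242 + 38699}{5518 - 5613} = \frac{79941}{-95} = 79941 \left(- \frac{1}{95}\right) = - \frac{79941}{95}$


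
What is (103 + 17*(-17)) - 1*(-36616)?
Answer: 36430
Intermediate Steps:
(103 + 17*(-17)) - 1*(-36616) = (103 - 289) + 36616 = -186 + 36616 = 36430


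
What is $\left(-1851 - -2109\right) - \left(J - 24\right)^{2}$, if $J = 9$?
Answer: $33$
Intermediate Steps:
$\left(-1851 - -2109\right) - \left(J - 24\right)^{2} = \left(-1851 - -2109\right) - \left(9 - 24\right)^{2} = \left(-1851 + 2109\right) - \left(-15\right)^{2} = 258 - 225 = 33$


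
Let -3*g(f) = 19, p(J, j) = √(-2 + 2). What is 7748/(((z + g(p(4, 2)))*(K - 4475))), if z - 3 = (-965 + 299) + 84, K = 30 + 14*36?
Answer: 5811/1730099 ≈ 0.0033588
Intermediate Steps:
p(J, j) = 0 (p(J, j) = √0 = 0)
g(f) = -19/3 (g(f) = -⅓*19 = -19/3)
K = 534 (K = 30 + 504 = 534)
z = -579 (z = 3 + ((-965 + 299) + 84) = 3 + (-666 + 84) = 3 - 582 = -579)
7748/(((z + g(p(4, 2)))*(K - 4475))) = 7748/(((-579 - 19/3)*(534 - 4475))) = 7748/((-1756/3*(-3941))) = 7748/(6920396/3) = 7748*(3/6920396) = 5811/1730099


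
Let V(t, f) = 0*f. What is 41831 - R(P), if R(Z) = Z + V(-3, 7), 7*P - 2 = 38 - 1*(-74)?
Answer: 292703/7 ≈ 41815.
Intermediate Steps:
V(t, f) = 0
P = 114/7 (P = 2/7 + (38 - 1*(-74))/7 = 2/7 + (38 + 74)/7 = 2/7 + (⅐)*112 = 2/7 + 16 = 114/7 ≈ 16.286)
R(Z) = Z (R(Z) = Z + 0 = Z)
41831 - R(P) = 41831 - 1*114/7 = 41831 - 114/7 = 292703/7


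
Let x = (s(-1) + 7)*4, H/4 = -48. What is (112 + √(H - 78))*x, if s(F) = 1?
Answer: 3584 + 96*I*√30 ≈ 3584.0 + 525.81*I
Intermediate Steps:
H = -192 (H = 4*(-48) = -192)
x = 32 (x = (1 + 7)*4 = 8*4 = 32)
(112 + √(H - 78))*x = (112 + √(-192 - 78))*32 = (112 + √(-270))*32 = (112 + 3*I*√30)*32 = 3584 + 96*I*√30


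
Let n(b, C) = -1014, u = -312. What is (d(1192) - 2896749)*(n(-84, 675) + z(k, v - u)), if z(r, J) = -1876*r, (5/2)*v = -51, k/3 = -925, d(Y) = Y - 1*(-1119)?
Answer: -15065219824068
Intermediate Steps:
d(Y) = 1119 + Y (d(Y) = Y + 1119 = 1119 + Y)
k = -2775 (k = 3*(-925) = -2775)
v = -102/5 (v = (⅖)*(-51) = -102/5 ≈ -20.400)
(d(1192) - 2896749)*(n(-84, 675) + z(k, v - u)) = ((1119 + 1192) - 2896749)*(-1014 - 1876*(-2775)) = (2311 - 2896749)*(-1014 + 5205900) = -2894438*5204886 = -15065219824068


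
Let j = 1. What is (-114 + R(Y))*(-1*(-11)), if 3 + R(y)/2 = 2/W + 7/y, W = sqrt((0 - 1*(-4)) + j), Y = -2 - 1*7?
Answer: -12034/9 + 44*sqrt(5)/5 ≈ -1317.4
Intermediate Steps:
Y = -9 (Y = -2 - 7 = -9)
W = sqrt(5) (W = sqrt((0 - 1*(-4)) + 1) = sqrt((0 + 4) + 1) = sqrt(4 + 1) = sqrt(5) ≈ 2.2361)
R(y) = -6 + 14/y + 4*sqrt(5)/5 (R(y) = -6 + 2*(2/(sqrt(5)) + 7/y) = -6 + 2*(2*(sqrt(5)/5) + 7/y) = -6 + 2*(2*sqrt(5)/5 + 7/y) = -6 + 2*(7/y + 2*sqrt(5)/5) = -6 + (14/y + 4*sqrt(5)/5) = -6 + 14/y + 4*sqrt(5)/5)
(-114 + R(Y))*(-1*(-11)) = (-114 + (-6 + 14/(-9) + 4*sqrt(5)/5))*(-1*(-11)) = (-114 + (-6 + 14*(-1/9) + 4*sqrt(5)/5))*11 = (-114 + (-6 - 14/9 + 4*sqrt(5)/5))*11 = (-114 + (-68/9 + 4*sqrt(5)/5))*11 = (-1094/9 + 4*sqrt(5)/5)*11 = -12034/9 + 44*sqrt(5)/5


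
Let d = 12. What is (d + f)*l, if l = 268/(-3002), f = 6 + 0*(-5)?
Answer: -2412/1501 ≈ -1.6069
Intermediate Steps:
f = 6 (f = 6 + 0 = 6)
l = -134/1501 (l = 268*(-1/3002) = -134/1501 ≈ -0.089274)
(d + f)*l = (12 + 6)*(-134/1501) = 18*(-134/1501) = -2412/1501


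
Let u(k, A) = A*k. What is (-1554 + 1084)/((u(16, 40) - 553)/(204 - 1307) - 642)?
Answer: 518410/708213 ≈ 0.73200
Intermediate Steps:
(-1554 + 1084)/((u(16, 40) - 553)/(204 - 1307) - 642) = (-1554 + 1084)/((40*16 - 553)/(204 - 1307) - 642) = -470/((640 - 553)/(-1103) - 642) = -470/(87*(-1/1103) - 642) = -470/(-87/1103 - 642) = -470/(-708213/1103) = -470*(-1103/708213) = 518410/708213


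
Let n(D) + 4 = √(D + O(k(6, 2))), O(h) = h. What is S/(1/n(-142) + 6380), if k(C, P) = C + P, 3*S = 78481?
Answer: 75106003076/18316826883 + 78481*I*√134/18316826883 ≈ 4.1004 + 4.9598e-5*I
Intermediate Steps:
S = 78481/3 (S = (⅓)*78481 = 78481/3 ≈ 26160.)
n(D) = -4 + √(8 + D) (n(D) = -4 + √(D + (6 + 2)) = -4 + √(D + 8) = -4 + √(8 + D))
S/(1/n(-142) + 6380) = 78481/(3*(1/(-4 + √(8 - 142)) + 6380)) = 78481/(3*(1/(-4 + √(-134)) + 6380)) = 78481/(3*(1/(-4 + I*√134) + 6380)) = 78481/(3*(6380 + 1/(-4 + I*√134)))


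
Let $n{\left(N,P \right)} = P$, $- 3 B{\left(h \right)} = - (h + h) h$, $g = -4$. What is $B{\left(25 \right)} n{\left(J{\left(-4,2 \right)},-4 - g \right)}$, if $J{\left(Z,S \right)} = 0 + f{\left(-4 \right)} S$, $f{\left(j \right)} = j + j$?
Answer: $0$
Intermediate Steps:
$f{\left(j \right)} = 2 j$
$B{\left(h \right)} = \frac{2 h^{2}}{3}$ ($B{\left(h \right)} = - \frac{- (h + h) h}{3} = - \frac{- 2 h h}{3} = - \frac{\left(-2\right) h^{2}}{3} = \frac{2 h^{2}}{3}$)
$J{\left(Z,S \right)} = - 8 S$ ($J{\left(Z,S \right)} = 0 + 2 \left(-4\right) S = 0 - 8 S = - 8 S$)
$B{\left(25 \right)} n{\left(J{\left(-4,2 \right)},-4 - g \right)} = \frac{2 \cdot 25^{2}}{3} \left(-4 - -4\right) = \frac{2}{3} \cdot 625 \left(-4 + 4\right) = \frac{1250}{3} \cdot 0 = 0$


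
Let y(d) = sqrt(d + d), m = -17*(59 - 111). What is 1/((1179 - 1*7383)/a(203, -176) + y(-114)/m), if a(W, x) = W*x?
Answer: 1863967924/326801191 - 72857512*I*sqrt(57)/980403573 ≈ 5.7037 - 0.56106*I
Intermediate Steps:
m = 884 (m = -17*(-52) = 884)
y(d) = sqrt(2)*sqrt(d) (y(d) = sqrt(2*d) = sqrt(2)*sqrt(d))
1/((1179 - 1*7383)/a(203, -176) + y(-114)/m) = 1/((1179 - 1*7383)/((203*(-176))) + (sqrt(2)*sqrt(-114))/884) = 1/((1179 - 7383)/(-35728) + (sqrt(2)*(I*sqrt(114)))*(1/884)) = 1/(-6204*(-1/35728) + (2*I*sqrt(57))*(1/884)) = 1/(141/812 + I*sqrt(57)/442)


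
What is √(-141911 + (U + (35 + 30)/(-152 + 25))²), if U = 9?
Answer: I*√2287720435/127 ≈ 376.62*I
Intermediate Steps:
√(-141911 + (U + (35 + 30)/(-152 + 25))²) = √(-141911 + (9 + (35 + 30)/(-152 + 25))²) = √(-141911 + (9 + 65/(-127))²) = √(-141911 + (9 + 65*(-1/127))²) = √(-141911 + (9 - 65/127)²) = √(-141911 + (1078/127)²) = √(-141911 + 1162084/16129) = √(-2287720435/16129) = I*√2287720435/127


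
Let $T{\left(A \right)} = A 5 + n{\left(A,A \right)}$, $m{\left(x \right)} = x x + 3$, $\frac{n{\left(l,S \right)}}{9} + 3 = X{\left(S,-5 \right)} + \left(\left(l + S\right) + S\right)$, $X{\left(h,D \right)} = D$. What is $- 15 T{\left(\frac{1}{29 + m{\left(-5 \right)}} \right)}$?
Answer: $\frac{20360}{19} \approx 1071.6$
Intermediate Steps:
$n{\left(l,S \right)} = -72 + 9 l + 18 S$ ($n{\left(l,S \right)} = -27 + 9 \left(-5 + \left(\left(l + S\right) + S\right)\right) = -27 + 9 \left(-5 + \left(\left(S + l\right) + S\right)\right) = -27 + 9 \left(-5 + \left(l + 2 S\right)\right) = -27 + 9 \left(-5 + l + 2 S\right) = -27 + \left(-45 + 9 l + 18 S\right) = -72 + 9 l + 18 S$)
$m{\left(x \right)} = 3 + x^{2}$ ($m{\left(x \right)} = x^{2} + 3 = 3 + x^{2}$)
$T{\left(A \right)} = -72 + 32 A$ ($T{\left(A \right)} = A 5 + \left(-72 + 9 A + 18 A\right) = 5 A + \left(-72 + 27 A\right) = -72 + 32 A$)
$- 15 T{\left(\frac{1}{29 + m{\left(-5 \right)}} \right)} = - 15 \left(-72 + \frac{32}{29 + \left(3 + \left(-5\right)^{2}\right)}\right) = - 15 \left(-72 + \frac{32}{29 + \left(3 + 25\right)}\right) = - 15 \left(-72 + \frac{32}{29 + 28}\right) = - 15 \left(-72 + \frac{32}{57}\right) = \left(-15\right) \left(- \frac{4072}{57}\right) = \frac{20360}{19}$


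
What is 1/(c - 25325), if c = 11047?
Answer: -1/14278 ≈ -7.0038e-5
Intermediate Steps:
1/(c - 25325) = 1/(11047 - 25325) = 1/(-14278) = -1/14278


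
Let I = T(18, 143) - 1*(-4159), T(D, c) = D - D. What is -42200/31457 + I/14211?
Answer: -468874537/447035427 ≈ -1.0489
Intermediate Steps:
T(D, c) = 0
I = 4159 (I = 0 - 1*(-4159) = 0 + 4159 = 4159)
-42200/31457 + I/14211 = -42200/31457 + 4159/14211 = -468874537/447035427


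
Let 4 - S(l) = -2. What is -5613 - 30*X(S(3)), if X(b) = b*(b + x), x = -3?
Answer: -6153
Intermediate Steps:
S(l) = 6 (S(l) = 4 - 1*(-2) = 4 + 2 = 6)
X(b) = b*(-3 + b) (X(b) = b*(b - 3) = b*(-3 + b))
-5613 - 30*X(S(3)) = -5613 - 180*(-3 + 6) = -5613 - 180*3 = -5613 - 30*18 = -5613 - 540 = -6153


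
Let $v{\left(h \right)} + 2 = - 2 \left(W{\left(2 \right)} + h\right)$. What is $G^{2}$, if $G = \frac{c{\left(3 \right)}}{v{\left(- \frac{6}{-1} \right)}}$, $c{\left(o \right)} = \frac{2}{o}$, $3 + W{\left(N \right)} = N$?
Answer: $\frac{1}{324} \approx 0.0030864$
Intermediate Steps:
$W{\left(N \right)} = -3 + N$
$v{\left(h \right)} = - 2 h$ ($v{\left(h \right)} = -2 - 2 \left(\left(-3 + 2\right) + h\right) = -2 - 2 \left(-1 + h\right) = -2 - \left(-2 + 2 h\right) = - 2 h$)
$G = - \frac{1}{18}$ ($G = \frac{2 \cdot \frac{1}{3}}{\left(-2\right) \left(- \frac{6}{-1}\right)} = \frac{2 \cdot \frac{1}{3}}{\left(-2\right) \left(\left(-6\right) \left(-1\right)\right)} = \frac{2}{3 \left(\left(-2\right) 6\right)} = \frac{2}{3 \left(-12\right)} = \frac{2}{3} \left(- \frac{1}{12}\right) = - \frac{1}{18} \approx -0.055556$)
$G^{2} = \left(- \frac{1}{18}\right)^{2} = \frac{1}{324}$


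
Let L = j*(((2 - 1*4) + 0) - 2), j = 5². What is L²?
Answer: 10000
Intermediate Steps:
j = 25
L = -100 (L = 25*(((2 - 1*4) + 0) - 2) = 25*(((2 - 4) + 0) - 2) = 25*((-2 + 0) - 2) = 25*(-2 - 2) = 25*(-4) = -100)
L² = (-100)² = 10000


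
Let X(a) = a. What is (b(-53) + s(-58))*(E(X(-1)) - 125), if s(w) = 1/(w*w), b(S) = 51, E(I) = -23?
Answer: -6347905/841 ≈ -7548.0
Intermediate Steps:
s(w) = w**(-2)
(b(-53) + s(-58))*(E(X(-1)) - 125) = (51 + (-58)**(-2))*(-23 - 125) = (51 + 1/3364)*(-148) = (171565/3364)*(-148) = -6347905/841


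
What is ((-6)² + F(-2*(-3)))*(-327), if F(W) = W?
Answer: -13734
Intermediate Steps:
((-6)² + F(-2*(-3)))*(-327) = ((-6)² - 2*(-3))*(-327) = (36 + 6)*(-327) = 42*(-327) = -13734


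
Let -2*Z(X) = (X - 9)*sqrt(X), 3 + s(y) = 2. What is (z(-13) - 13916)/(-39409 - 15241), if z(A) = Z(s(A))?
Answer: 6958/27325 - I/10930 ≈ 0.25464 - 9.1491e-5*I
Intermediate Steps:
s(y) = -1 (s(y) = -3 + 2 = -1)
Z(X) = -sqrt(X)*(-9 + X)/2 (Z(X) = -(X - 9)*sqrt(X)/2 = -(-9 + X)*sqrt(X)/2 = -sqrt(X)*(-9 + X)/2)
z(A) = 5*I (z(A) = sqrt(-1)*(9 - 1*(-1))/2 = I*(9 + 1)/2 = (1/2)*I*10 = 5*I)
(z(-13) - 13916)/(-39409 - 15241) = (5*I - 13916)/(-39409 - 15241) = (-13916 + 5*I)/(-54650) = (-13916 + 5*I)*(-1/54650) = 6958/27325 - I/10930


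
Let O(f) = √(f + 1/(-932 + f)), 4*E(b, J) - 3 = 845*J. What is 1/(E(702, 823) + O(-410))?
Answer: 24559942/4269979294067 - 14*I*√15069318/81129606587273 ≈ 5.7518e-6 - 6.6988e-10*I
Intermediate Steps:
E(b, J) = ¾ + 845*J/4 (E(b, J) = ¾ + (845*J)/4 = ¾ + 845*J/4)
1/(E(702, 823) + O(-410)) = 1/((¾ + (845/4)*823) + √((1 - 410*(-932 - 410))/(-932 - 410))) = 1/((¾ + 695435/4) + √((1 - 410*(-1342))/(-1342))) = 1/(347719/2 + √(-(1 + 550220)/1342)) = 1/(347719/2 + √(-1/1342*550221)) = 1/(347719/2 + √(-550221/1342)) = 1/(347719/2 + 7*I*√15069318/1342)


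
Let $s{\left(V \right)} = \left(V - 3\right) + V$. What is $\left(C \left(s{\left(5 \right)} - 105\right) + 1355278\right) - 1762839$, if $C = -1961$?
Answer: $-215383$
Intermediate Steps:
$s{\left(V \right)} = -3 + 2 V$ ($s{\left(V \right)} = \left(-3 + V\right) + V = -3 + 2 V$)
$\left(C \left(s{\left(5 \right)} - 105\right) + 1355278\right) - 1762839 = \left(- 1961 \left(\left(-3 + 2 \cdot 5\right) - 105\right) + 1355278\right) - 1762839 = \left(- 1961 \left(\left(-3 + 10\right) - 105\right) + 1355278\right) - 1762839 = \left(- 1961 \left(7 - 105\right) + 1355278\right) - 1762839 = \left(\left(-1961\right) \left(-98\right) + 1355278\right) - 1762839 = \left(192178 + 1355278\right) - 1762839 = 1547456 - 1762839 = -215383$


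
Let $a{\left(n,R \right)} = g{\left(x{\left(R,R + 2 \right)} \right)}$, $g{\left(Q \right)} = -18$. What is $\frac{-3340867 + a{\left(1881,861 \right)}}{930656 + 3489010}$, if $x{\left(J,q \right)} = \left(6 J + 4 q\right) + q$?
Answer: $- \frac{3340885}{4419666} \approx -0.75591$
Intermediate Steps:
$x{\left(J,q \right)} = 5 q + 6 J$ ($x{\left(J,q \right)} = \left(4 q + 6 J\right) + q = 5 q + 6 J$)
$a{\left(n,R \right)} = -18$
$\frac{-3340867 + a{\left(1881,861 \right)}}{930656 + 3489010} = \frac{-3340867 - 18}{930656 + 3489010} = - \frac{3340885}{4419666}$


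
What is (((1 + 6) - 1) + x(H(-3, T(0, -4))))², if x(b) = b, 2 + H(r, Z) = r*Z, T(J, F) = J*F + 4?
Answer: 64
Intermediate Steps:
T(J, F) = 4 + F*J (T(J, F) = F*J + 4 = 4 + F*J)
H(r, Z) = -2 + Z*r (H(r, Z) = -2 + r*Z = -2 + Z*r)
(((1 + 6) - 1) + x(H(-3, T(0, -4))))² = (((1 + 6) - 1) + (-2 + (4 - 4*0)*(-3)))² = ((7 - 1) + (-2 + (4 + 0)*(-3)))² = (6 + (-2 + 4*(-3)))² = (6 + (-2 - 12))² = (6 - 14)² = (-8)² = 64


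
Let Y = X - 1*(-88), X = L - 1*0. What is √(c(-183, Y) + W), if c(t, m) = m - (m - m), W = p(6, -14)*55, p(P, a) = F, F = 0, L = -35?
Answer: √53 ≈ 7.2801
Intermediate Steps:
p(P, a) = 0
W = 0 (W = 0*55 = 0)
X = -35 (X = -35 - 1*0 = -35 + 0 = -35)
Y = 53 (Y = -35 - 1*(-88) = -35 + 88 = 53)
c(t, m) = m (c(t, m) = m - 1*0 = m + 0 = m)
√(c(-183, Y) + W) = √(53 + 0) = √53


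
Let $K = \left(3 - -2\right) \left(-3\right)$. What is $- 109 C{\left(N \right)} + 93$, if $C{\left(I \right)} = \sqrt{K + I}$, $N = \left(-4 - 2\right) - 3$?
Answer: $93 - 218 i \sqrt{6} \approx 93.0 - 533.99 i$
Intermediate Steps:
$N = -9$ ($N = -6 - 3 = -9$)
$K = -15$ ($K = \left(3 + 2\right) \left(-3\right) = 5 \left(-3\right) = -15$)
$C{\left(I \right)} = \sqrt{-15 + I}$
$- 109 C{\left(N \right)} + 93 = - 109 \sqrt{-15 - 9} + 93 = - 109 \sqrt{-24} + 93 = - 109 \cdot 2 i \sqrt{6} + 93 = - 218 i \sqrt{6} + 93 = 93 - 218 i \sqrt{6}$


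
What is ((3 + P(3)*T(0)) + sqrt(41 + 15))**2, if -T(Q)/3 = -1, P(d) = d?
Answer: 200 + 48*sqrt(14) ≈ 379.60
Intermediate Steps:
T(Q) = 3 (T(Q) = -3*(-1) = 3)
((3 + P(3)*T(0)) + sqrt(41 + 15))**2 = ((3 + 3*3) + sqrt(41 + 15))**2 = ((3 + 9) + sqrt(56))**2 = (12 + 2*sqrt(14))**2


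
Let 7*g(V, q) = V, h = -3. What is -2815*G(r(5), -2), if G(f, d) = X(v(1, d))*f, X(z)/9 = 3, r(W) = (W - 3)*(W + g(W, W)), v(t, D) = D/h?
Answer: -6080400/7 ≈ -8.6863e+5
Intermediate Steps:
g(V, q) = V/7
v(t, D) = -D/3 (v(t, D) = D/(-3) = D*(-⅓) = -D/3)
r(W) = 8*W*(-3 + W)/7 (r(W) = (W - 3)*(W + W/7) = (-3 + W)*(8*W/7) = 8*W*(-3 + W)/7)
X(z) = 27 (X(z) = 9*3 = 27)
G(f, d) = 27*f
-2815*G(r(5), -2) = -76005*(8/7)*5*(-3 + 5) = -76005*(8/7)*5*2 = -76005*80/7 = -2815*2160/7 = -6080400/7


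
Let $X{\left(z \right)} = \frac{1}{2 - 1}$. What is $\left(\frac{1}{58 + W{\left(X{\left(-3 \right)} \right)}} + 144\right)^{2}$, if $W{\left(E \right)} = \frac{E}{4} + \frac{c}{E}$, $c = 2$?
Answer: $\frac{1204645264}{58081} \approx 20741.0$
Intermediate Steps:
$X{\left(z \right)} = 1$ ($X{\left(z \right)} = 1^{-1} = 1$)
$W{\left(E \right)} = \frac{2}{E} + \frac{E}{4}$ ($W{\left(E \right)} = \frac{E}{4} + \frac{2}{E} = \frac{2}{E} + \frac{E}{4}$)
$\left(\frac{1}{58 + W{\left(X{\left(-3 \right)} \right)}} + 144\right)^{2} = \left(\frac{1}{58 + \left(\frac{2}{1} + \frac{1}{4} \cdot 1\right)} + 144\right)^{2} = \left(\frac{1}{58 + \left(2 \cdot 1 + \frac{1}{4}\right)} + 144\right)^{2} = \left(\frac{1}{58 + \left(2 + \frac{1}{4}\right)} + 144\right)^{2} = \left(\frac{1}{58 + \frac{9}{4}} + 144\right)^{2} = \left(\frac{1}{\frac{241}{4}} + 144\right)^{2} = \left(\frac{4}{241} + 144\right)^{2} = \left(\frac{34708}{241}\right)^{2} = \frac{1204645264}{58081}$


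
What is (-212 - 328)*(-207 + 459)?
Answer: -136080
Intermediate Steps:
(-212 - 328)*(-207 + 459) = -540*252 = -136080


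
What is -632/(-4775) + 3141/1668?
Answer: 5350817/2654900 ≈ 2.0154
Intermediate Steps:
-632/(-4775) + 3141/1668 = -632*(-1/4775) + 3141*(1/1668) = 632/4775 + 1047/556 = 5350817/2654900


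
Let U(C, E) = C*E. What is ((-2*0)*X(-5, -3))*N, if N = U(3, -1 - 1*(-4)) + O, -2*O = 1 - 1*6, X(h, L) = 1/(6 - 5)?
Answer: 0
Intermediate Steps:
X(h, L) = 1 (X(h, L) = 1/1 = 1)
O = 5/2 (O = -(1 - 1*6)/2 = -(1 - 6)/2 = -½*(-5) = 5/2 ≈ 2.5000)
N = 23/2 (N = 3*(-1 - 1*(-4)) + 5/2 = 3*(-1 + 4) + 5/2 = 3*3 + 5/2 = 9 + 5/2 = 23/2 ≈ 11.500)
((-2*0)*X(-5, -3))*N = (-2*0*1)*(23/2) = (0*1)*(23/2) = 0*(23/2) = 0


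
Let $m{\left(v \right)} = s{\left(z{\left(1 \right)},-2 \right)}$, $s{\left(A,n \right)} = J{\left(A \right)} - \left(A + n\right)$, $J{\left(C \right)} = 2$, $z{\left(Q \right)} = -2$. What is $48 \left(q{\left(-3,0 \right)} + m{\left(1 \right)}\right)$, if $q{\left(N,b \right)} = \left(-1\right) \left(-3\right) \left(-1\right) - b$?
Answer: $144$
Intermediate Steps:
$s{\left(A,n \right)} = 2 - A - n$ ($s{\left(A,n \right)} = 2 - \left(A + n\right) = 2 - A - n$)
$m{\left(v \right)} = 6$ ($m{\left(v \right)} = 2 - -2 - -2 = 2 + 2 + 2 = 6$)
$q{\left(N,b \right)} = -3 - b$ ($q{\left(N,b \right)} = 3 \left(-1\right) - b = -3 - b$)
$48 \left(q{\left(-3,0 \right)} + m{\left(1 \right)}\right) = 48 \left(\left(-3 - 0\right) + 6\right) = 48 \left(\left(-3 + 0\right) + 6\right) = 48 \left(-3 + 6\right) = 48 \cdot 3 = 144$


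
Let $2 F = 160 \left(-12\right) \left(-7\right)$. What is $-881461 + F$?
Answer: $-874741$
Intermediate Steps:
$F = 6720$ ($F = \frac{160 \left(-12\right) \left(-7\right)}{2} = \frac{\left(-1920\right) \left(-7\right)}{2} = \frac{1}{2} \cdot 13440 = 6720$)
$-881461 + F = -881461 + 6720 = -874741$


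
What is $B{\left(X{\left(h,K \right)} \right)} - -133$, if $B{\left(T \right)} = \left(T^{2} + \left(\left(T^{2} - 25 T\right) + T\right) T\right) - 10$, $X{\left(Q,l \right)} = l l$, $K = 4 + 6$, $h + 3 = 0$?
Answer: $770123$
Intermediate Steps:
$h = -3$ ($h = -3 + 0 = -3$)
$K = 10$
$X{\left(Q,l \right)} = l^{2}$
$B{\left(T \right)} = -10 + T^{2} + T \left(T^{2} - 24 T\right)$ ($B{\left(T \right)} = \left(T^{2} + \left(T^{2} - 24 T\right) T\right) - 10 = \left(T^{2} + T \left(T^{2} - 24 T\right)\right) - 10 = -10 + T^{2} + T \left(T^{2} - 24 T\right)$)
$B{\left(X{\left(h,K \right)} \right)} - -133 = \left(-10 + \left(10^{2}\right)^{3} - 23 \left(10^{2}\right)^{2}\right) - -133 = \left(-10 + 100^{3} - 23 \cdot 100^{2}\right) + 133 = \left(-10 + 1000000 - 230000\right) + 133 = 769990 + 133 = 770123$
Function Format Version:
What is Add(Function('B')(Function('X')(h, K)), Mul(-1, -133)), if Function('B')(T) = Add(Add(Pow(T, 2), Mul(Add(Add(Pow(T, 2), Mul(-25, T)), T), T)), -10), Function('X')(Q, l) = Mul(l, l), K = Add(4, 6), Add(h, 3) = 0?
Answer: 770123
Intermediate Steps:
h = -3 (h = Add(-3, 0) = -3)
K = 10
Function('X')(Q, l) = Pow(l, 2)
Function('B')(T) = Add(-10, Pow(T, 2), Mul(T, Add(Pow(T, 2), Mul(-24, T)))) (Function('B')(T) = Add(Add(Pow(T, 2), Mul(Add(Pow(T, 2), Mul(-24, T)), T)), -10) = Add(Add(Pow(T, 2), Mul(T, Add(Pow(T, 2), Mul(-24, T)))), -10) = Add(-10, Pow(T, 2), Mul(T, Add(Pow(T, 2), Mul(-24, T)))))
Add(Function('B')(Function('X')(h, K)), Mul(-1, -133)) = Add(Add(-10, Pow(Pow(10, 2), 3), Mul(-23, Pow(Pow(10, 2), 2))), Mul(-1, -133)) = Add(Add(-10, Pow(100, 3), Mul(-23, Pow(100, 2))), 133) = Add(Add(-10, 1000000, Mul(-23, 10000)), 133) = Add(Add(-10, 1000000, -230000), 133) = Add(769990, 133) = 770123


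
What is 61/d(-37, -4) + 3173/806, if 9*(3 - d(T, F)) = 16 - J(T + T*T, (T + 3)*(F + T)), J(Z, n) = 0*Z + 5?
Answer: 246631/6448 ≈ 38.249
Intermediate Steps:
J(Z, n) = 5 (J(Z, n) = 0 + 5 = 5)
d(T, F) = 16/9 (d(T, F) = 3 - (16 - 1*5)/9 = 3 - (16 - 5)/9 = 3 - ⅑*11 = 3 - 11/9 = 16/9)
61/d(-37, -4) + 3173/806 = 61/(16/9) + 3173/806 = 61*(9/16) + 3173*(1/806) = 549/16 + 3173/806 = 246631/6448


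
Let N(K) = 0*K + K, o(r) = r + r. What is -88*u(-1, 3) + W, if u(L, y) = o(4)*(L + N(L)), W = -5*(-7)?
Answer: 1443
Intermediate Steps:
o(r) = 2*r
N(K) = K (N(K) = 0 + K = K)
W = 35
u(L, y) = 16*L (u(L, y) = (2*4)*(L + L) = 8*(2*L) = 16*L)
-88*u(-1, 3) + W = -1408*(-1) + 35 = -88*(-16) + 35 = 1408 + 35 = 1443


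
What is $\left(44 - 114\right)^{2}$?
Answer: $4900$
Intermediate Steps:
$\left(44 - 114\right)^{2} = \left(-70\right)^{2} = 4900$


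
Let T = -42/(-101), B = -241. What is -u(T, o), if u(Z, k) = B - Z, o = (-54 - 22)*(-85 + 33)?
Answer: 24383/101 ≈ 241.42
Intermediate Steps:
o = 3952 (o = -76*(-52) = 3952)
T = 42/101 (T = -42*(-1/101) = 42/101 ≈ 0.41584)
u(Z, k) = -241 - Z
-u(T, o) = -(-241 - 1*42/101) = -(-241 - 42/101) = -1*(-24383/101) = 24383/101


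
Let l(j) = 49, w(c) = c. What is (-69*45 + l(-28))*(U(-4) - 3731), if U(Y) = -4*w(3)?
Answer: 11438608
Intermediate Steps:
U(Y) = -12 (U(Y) = -4*3 = -12)
(-69*45 + l(-28))*(U(-4) - 3731) = (-69*45 + 49)*(-12 - 3731) = (-3105 + 49)*(-3743) = -3056*(-3743) = 11438608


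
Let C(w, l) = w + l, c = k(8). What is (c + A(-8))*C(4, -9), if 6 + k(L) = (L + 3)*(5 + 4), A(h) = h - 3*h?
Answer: -545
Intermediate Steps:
A(h) = -2*h
k(L) = 21 + 9*L (k(L) = -6 + (L + 3)*(5 + 4) = -6 + (3 + L)*9 = -6 + (27 + 9*L) = 21 + 9*L)
c = 93 (c = 21 + 9*8 = 21 + 72 = 93)
C(w, l) = l + w
(c + A(-8))*C(4, -9) = (93 - 2*(-8))*(-9 + 4) = (93 + 16)*(-5) = 109*(-5) = -545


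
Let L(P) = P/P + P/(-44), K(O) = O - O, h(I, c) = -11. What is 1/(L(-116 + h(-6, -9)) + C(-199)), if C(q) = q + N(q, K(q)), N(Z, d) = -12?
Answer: -44/9113 ≈ -0.0048283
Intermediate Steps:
K(O) = 0
C(q) = -12 + q (C(q) = q - 12 = -12 + q)
L(P) = 1 - P/44 (L(P) = 1 + P*(-1/44) = 1 - P/44)
1/(L(-116 + h(-6, -9)) + C(-199)) = 1/((1 - (-116 - 11)/44) + (-12 - 199)) = 1/((1 - 1/44*(-127)) - 211) = 1/((1 + 127/44) - 211) = 1/(171/44 - 211) = 1/(-9113/44) = -44/9113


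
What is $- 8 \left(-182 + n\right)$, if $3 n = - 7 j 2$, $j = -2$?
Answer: $\frac{4144}{3} \approx 1381.3$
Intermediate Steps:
$n = \frac{28}{3}$ ($n = \frac{\left(-7\right) \left(-2\right) 2}{3} = \frac{14 \cdot 2}{3} = \frac{1}{3} \cdot 28 = \frac{28}{3} \approx 9.3333$)
$- 8 \left(-182 + n\right) = - 8 \left(-182 + \frac{28}{3}\right) = \left(-8\right) \left(- \frac{518}{3}\right) = \frac{4144}{3}$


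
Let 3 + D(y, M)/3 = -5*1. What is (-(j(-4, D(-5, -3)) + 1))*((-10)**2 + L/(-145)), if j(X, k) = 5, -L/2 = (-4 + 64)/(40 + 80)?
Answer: -87006/145 ≈ -600.04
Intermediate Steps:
L = -1 (L = -2*(-4 + 64)/(40 + 80) = -120/120 = -2*1/2 = -1)
D(y, M) = -24 (D(y, M) = -9 + 3*(-5*1) = -9 + 3*(-5) = -9 - 15 = -24)
(-(j(-4, D(-5, -3)) + 1))*((-10)**2 + L/(-145)) = (-(5 + 1))*((-10)**2 - 1/(-145)) = (-1*6)*(100 - 1*(-1/145)) = -6*(100 + 1/145) = -6*14501/145 = -87006/145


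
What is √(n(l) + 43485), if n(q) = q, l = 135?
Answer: 2*√10905 ≈ 208.85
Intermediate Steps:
√(n(l) + 43485) = √(135 + 43485) = √43620 = 2*√10905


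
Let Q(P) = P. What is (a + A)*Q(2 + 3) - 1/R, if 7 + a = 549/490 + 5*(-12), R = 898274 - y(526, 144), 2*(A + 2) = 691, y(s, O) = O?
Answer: 61088108161/44008370 ≈ 1388.1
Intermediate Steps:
A = 687/2 (A = -2 + (1/2)*691 = -2 + 691/2 = 687/2 ≈ 343.50)
R = 898130 (R = 898274 - 1*144 = 898274 - 144 = 898130)
a = -32281/490 (a = -7 + (549/490 + 5*(-12)) = -7 + (549*(1/490) - 60) = -7 + (549/490 - 60) = -7 - 28851/490 = -32281/490 ≈ -65.880)
(a + A)*Q(2 + 3) - 1/R = (-32281/490 + 687/2)*(2 + 3) - 1/898130 = (68017/245)*5 - 1*1/898130 = 68017/49 - 1/898130 = 61088108161/44008370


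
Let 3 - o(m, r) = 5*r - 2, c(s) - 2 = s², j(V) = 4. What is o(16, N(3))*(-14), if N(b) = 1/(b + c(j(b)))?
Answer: -200/3 ≈ -66.667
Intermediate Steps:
c(s) = 2 + s²
N(b) = 1/(18 + b) (N(b) = 1/(b + (2 + 4²)) = 1/(b + (2 + 16)) = 1/(b + 18) = 1/(18 + b))
o(m, r) = 5 - 5*r (o(m, r) = 3 - (5*r - 2) = 3 - (-2 + 5*r) = 3 + (2 - 5*r) = 5 - 5*r)
o(16, N(3))*(-14) = (5 - 5/(18 + 3))*(-14) = (5 - 5/21)*(-14) = (100/21)*(-14) = -200/3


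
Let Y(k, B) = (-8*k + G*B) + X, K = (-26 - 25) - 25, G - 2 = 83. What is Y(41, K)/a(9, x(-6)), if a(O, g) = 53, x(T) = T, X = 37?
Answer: -6751/53 ≈ -127.38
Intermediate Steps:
G = 85 (G = 2 + 83 = 85)
K = -76 (K = -51 - 25 = -76)
Y(k, B) = 37 - 8*k + 85*B (Y(k, B) = (-8*k + 85*B) + 37 = 37 - 8*k + 85*B)
Y(41, K)/a(9, x(-6)) = (37 - 8*41 + 85*(-76))/53 = (37 - 328 - 6460)*(1/53) = -6751*1/53 = -6751/53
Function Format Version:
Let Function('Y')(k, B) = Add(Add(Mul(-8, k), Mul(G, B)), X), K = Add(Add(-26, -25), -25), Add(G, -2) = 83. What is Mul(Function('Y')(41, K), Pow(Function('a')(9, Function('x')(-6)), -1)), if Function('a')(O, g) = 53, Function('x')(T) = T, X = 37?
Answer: Rational(-6751, 53) ≈ -127.38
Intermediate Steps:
G = 85 (G = Add(2, 83) = 85)
K = -76 (K = Add(-51, -25) = -76)
Function('Y')(k, B) = Add(37, Mul(-8, k), Mul(85, B)) (Function('Y')(k, B) = Add(Add(Mul(-8, k), Mul(85, B)), 37) = Add(37, Mul(-8, k), Mul(85, B)))
Mul(Function('Y')(41, K), Pow(Function('a')(9, Function('x')(-6)), -1)) = Mul(Add(37, Mul(-8, 41), Mul(85, -76)), Pow(53, -1)) = Mul(Add(37, -328, -6460), Rational(1, 53)) = Mul(-6751, Rational(1, 53)) = Rational(-6751, 53)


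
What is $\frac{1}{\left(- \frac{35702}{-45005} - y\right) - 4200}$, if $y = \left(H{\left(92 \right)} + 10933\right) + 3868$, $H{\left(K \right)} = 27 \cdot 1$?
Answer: $- \frac{45005}{856319438} \approx -5.2556 \cdot 10^{-5}$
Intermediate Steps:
$H{\left(K \right)} = 27$
$y = 14828$ ($y = \left(27 + 10933\right) + 3868 = 10960 + 3868 = 14828$)
$\frac{1}{\left(- \frac{35702}{-45005} - y\right) - 4200} = \frac{1}{\left(- \frac{35702}{-45005} - 14828\right) - 4200} = \frac{1}{\left(\left(-35702\right) \left(- \frac{1}{45005}\right) - 14828\right) - 4200} = \frac{1}{\left(\frac{35702}{45005} - 14828\right) - 4200} = \frac{1}{- \frac{667298438}{45005} - 4200} = \frac{1}{- \frac{856319438}{45005}} = - \frac{45005}{856319438}$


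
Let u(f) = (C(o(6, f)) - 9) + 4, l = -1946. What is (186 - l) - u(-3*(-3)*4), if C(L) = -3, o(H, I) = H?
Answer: 2140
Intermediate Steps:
u(f) = -8 (u(f) = (-3 - 9) + 4 = -12 + 4 = -8)
(186 - l) - u(-3*(-3)*4) = (186 - 1*(-1946)) - 1*(-8) = (186 + 1946) + 8 = 2132 + 8 = 2140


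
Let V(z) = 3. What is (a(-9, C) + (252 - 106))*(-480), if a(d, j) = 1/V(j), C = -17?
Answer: -70240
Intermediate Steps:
a(d, j) = ⅓ (a(d, j) = 1/3 = ⅓)
(a(-9, C) + (252 - 106))*(-480) = (⅓ + (252 - 106))*(-480) = (⅓ + 146)*(-480) = (439/3)*(-480) = -70240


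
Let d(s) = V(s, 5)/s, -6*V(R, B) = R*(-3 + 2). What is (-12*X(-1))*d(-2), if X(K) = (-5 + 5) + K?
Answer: 2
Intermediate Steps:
V(R, B) = R/6 (V(R, B) = -R*(-3 + 2)/6 = -R*(-1)/6 = -(-1)*R/6 = R/6)
d(s) = ⅙ (d(s) = (s/6)/s = ⅙)
X(K) = K (X(K) = 0 + K = K)
(-12*X(-1))*d(-2) = -12*(-1)*(⅙) = 12*(⅙) = 2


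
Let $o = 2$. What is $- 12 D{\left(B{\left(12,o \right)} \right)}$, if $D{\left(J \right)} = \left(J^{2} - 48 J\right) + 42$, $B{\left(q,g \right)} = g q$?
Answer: $6408$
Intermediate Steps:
$D{\left(J \right)} = 42 + J^{2} - 48 J$
$- 12 D{\left(B{\left(12,o \right)} \right)} = - 12 \left(42 + \left(2 \cdot 12\right)^{2} - 48 \cdot 2 \cdot 12\right) = - 12 \left(42 + 24^{2} - 1152\right) = - 12 \left(42 + 576 - 1152\right) = \left(-12\right) \left(-534\right) = 6408$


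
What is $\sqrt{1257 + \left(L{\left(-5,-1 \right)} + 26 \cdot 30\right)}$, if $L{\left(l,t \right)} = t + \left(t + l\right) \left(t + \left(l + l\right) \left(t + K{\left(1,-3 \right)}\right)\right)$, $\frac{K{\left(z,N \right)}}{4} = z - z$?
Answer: $\sqrt{1982} \approx 44.52$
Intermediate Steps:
$K{\left(z,N \right)} = 0$ ($K{\left(z,N \right)} = 4 \left(z - z\right) = 4 \cdot 0 = 0$)
$L{\left(l,t \right)} = t + \left(l + t\right) \left(t + 2 l t\right)$ ($L{\left(l,t \right)} = t + \left(t + l\right) \left(t + \left(l + l\right) \left(t + 0\right)\right) = t + \left(l + t\right) \left(t + 2 l t\right)$)
$\sqrt{1257 + \left(L{\left(-5,-1 \right)} + 26 \cdot 30\right)} = \sqrt{1257 - \left(-785 + 50 + 2 \left(-5\right) \left(-1\right)\right)} = \sqrt{1257 + \left(- (1 - 5 - 1 + 2 \cdot 25 + 10) + 780\right)} = \sqrt{1257 + \left(- (1 - 5 - 1 + 50 + 10) + 780\right)} = \sqrt{1257 + \left(\left(-1\right) 55 + 780\right)} = \sqrt{1257 + \left(-55 + 780\right)} = \sqrt{1257 + 725} = \sqrt{1982}$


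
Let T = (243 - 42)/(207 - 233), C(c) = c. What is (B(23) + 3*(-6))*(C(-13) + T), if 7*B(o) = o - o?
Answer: 4851/13 ≈ 373.15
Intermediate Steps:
B(o) = 0 (B(o) = (o - o)/7 = (⅐)*0 = 0)
T = -201/26 (T = 201/(-26) = 201*(-1/26) = -201/26 ≈ -7.7308)
(B(23) + 3*(-6))*(C(-13) + T) = (0 + 3*(-6))*(-13 - 201/26) = (0 - 18)*(-539/26) = -18*(-539/26) = 4851/13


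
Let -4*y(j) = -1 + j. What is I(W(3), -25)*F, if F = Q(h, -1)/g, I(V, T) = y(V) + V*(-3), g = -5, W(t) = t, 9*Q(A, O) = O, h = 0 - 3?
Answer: -19/90 ≈ -0.21111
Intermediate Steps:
h = -3
Q(A, O) = O/9
y(j) = ¼ - j/4 (y(j) = -(-1 + j)/4 = ¼ - j/4)
I(V, T) = ¼ - 13*V/4 (I(V, T) = (¼ - V/4) + V*(-3) = (¼ - V/4) - 3*V = ¼ - 13*V/4)
F = 1/45 (F = ((⅑)*(-1))/(-5) = -⅑*(-⅕) = 1/45 ≈ 0.022222)
I(W(3), -25)*F = (¼ - 13/4*3)*(1/45) = (¼ - 39/4)*(1/45) = -19/2*1/45 = -19/90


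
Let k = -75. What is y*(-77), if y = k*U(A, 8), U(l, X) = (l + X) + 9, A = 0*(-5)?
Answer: 98175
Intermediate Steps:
A = 0
U(l, X) = 9 + X + l (U(l, X) = (X + l) + 9 = 9 + X + l)
y = -1275 (y = -75*(9 + 8 + 0) = -75*17 = -1275)
y*(-77) = -1275*(-77) = 98175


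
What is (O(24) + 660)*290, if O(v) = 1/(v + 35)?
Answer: 11292890/59 ≈ 1.9141e+5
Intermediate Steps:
O(v) = 1/(35 + v)
(O(24) + 660)*290 = (1/(35 + 24) + 660)*290 = (1/59 + 660)*290 = (38941/59)*290 = 11292890/59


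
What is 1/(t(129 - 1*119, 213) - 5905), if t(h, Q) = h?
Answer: -1/5895 ≈ -0.00016964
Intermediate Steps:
1/(t(129 - 1*119, 213) - 5905) = 1/((129 - 1*119) - 5905) = 1/((129 - 119) - 5905) = 1/(10 - 5905) = 1/(-5895) = -1/5895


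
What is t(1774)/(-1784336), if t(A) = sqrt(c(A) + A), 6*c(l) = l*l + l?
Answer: -sqrt(4739241)/5353008 ≈ -0.00040668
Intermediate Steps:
c(l) = l/6 + l**2/6 (c(l) = (l*l + l)/6 = (l**2 + l)/6 = (l + l**2)/6 = l/6 + l**2/6)
t(A) = sqrt(A + A*(1 + A)/6) (t(A) = sqrt(A*(1 + A)/6 + A) = sqrt(A + A*(1 + A)/6))
t(1774)/(-1784336) = (sqrt(6)*sqrt(1774*(7 + 1774))/6)/(-1784336) = (sqrt(6)*sqrt(1774*1781)/6)*(-1/1784336) = (sqrt(6)*sqrt(3159494)/6)*(-1/1784336) = (sqrt(4739241)/3)*(-1/1784336) = -sqrt(4739241)/5353008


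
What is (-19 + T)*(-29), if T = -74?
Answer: 2697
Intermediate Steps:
(-19 + T)*(-29) = (-19 - 74)*(-29) = -93*(-29) = 2697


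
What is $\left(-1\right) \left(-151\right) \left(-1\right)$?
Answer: $-151$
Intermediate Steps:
$\left(-1\right) \left(-151\right) \left(-1\right) = 151 \left(-1\right) = -151$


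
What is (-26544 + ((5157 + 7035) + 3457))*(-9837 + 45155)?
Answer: -384789610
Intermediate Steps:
(-26544 + ((5157 + 7035) + 3457))*(-9837 + 45155) = (-26544 + (12192 + 3457))*35318 = (-26544 + 15649)*35318 = -10895*35318 = -384789610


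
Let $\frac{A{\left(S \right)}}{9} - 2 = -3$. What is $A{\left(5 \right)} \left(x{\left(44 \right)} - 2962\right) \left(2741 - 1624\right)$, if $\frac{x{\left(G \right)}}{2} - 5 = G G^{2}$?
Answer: $-1683033048$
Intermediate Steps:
$x{\left(G \right)} = 10 + 2 G^{3}$ ($x{\left(G \right)} = 10 + 2 G G^{2} = 10 + 2 G^{3}$)
$A{\left(S \right)} = -9$ ($A{\left(S \right)} = 18 + 9 \left(-3\right) = 18 - 27 = -9$)
$A{\left(5 \right)} \left(x{\left(44 \right)} - 2962\right) \left(2741 - 1624\right) = - 9 \left(\left(10 + 2 \cdot 44^{3}\right) - 2962\right) \left(2741 - 1624\right) = - 9 \left(\left(10 + 2 \cdot 85184\right) - 2962\right) 1117 = - 9 \left(\left(10 + 170368\right) - 2962\right) 1117 = - 9 \left(170378 - 2962\right) 1117 = - 9 \cdot 167416 \cdot 1117 = \left(-9\right) 187003672 = -1683033048$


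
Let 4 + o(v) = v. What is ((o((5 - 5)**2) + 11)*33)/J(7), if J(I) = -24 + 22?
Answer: -231/2 ≈ -115.50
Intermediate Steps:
o(v) = -4 + v
J(I) = -2
((o((5 - 5)**2) + 11)*33)/J(7) = (((-4 + (5 - 5)**2) + 11)*33)/(-2) = (((-4 + 0**2) + 11)*33)*(-1/2) = (((-4 + 0) + 11)*33)*(-1/2) = ((-4 + 11)*33)*(-1/2) = (7*33)*(-1/2) = 231*(-1/2) = -231/2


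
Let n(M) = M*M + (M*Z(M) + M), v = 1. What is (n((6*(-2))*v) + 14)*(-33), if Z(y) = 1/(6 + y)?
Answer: -4884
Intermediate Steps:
n(M) = M + M² + M/(6 + M) (n(M) = M*M + (M/(6 + M) + M) = M² + (M + M/(6 + M)) = M + M² + M/(6 + M))
(n((6*(-2))*v) + 14)*(-33) = (((6*(-2))*1)*(1 + (1 + (6*(-2))*1)*(6 + (6*(-2))*1))/(6 + (6*(-2))*1) + 14)*(-33) = ((-12*1)*(1 + (1 - 12*1)*(6 - 12*1))/(6 - 12*1) + 14)*(-33) = (-12*(1 + (1 - 12)*(6 - 12))/(6 - 12) + 14)*(-33) = (-12*(1 - 11*(-6))/(-6) + 14)*(-33) = (-12*(-⅙)*(1 + 66) + 14)*(-33) = (-12*(-⅙)*67 + 14)*(-33) = (134 + 14)*(-33) = 148*(-33) = -4884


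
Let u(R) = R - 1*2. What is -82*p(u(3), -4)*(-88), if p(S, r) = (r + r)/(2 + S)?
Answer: -57728/3 ≈ -19243.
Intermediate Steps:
u(R) = -2 + R (u(R) = R - 2 = -2 + R)
p(S, r) = 2*r/(2 + S) (p(S, r) = (2*r)/(2 + S) = 2*r/(2 + S))
-82*p(u(3), -4)*(-88) = -164*(-4)/(2 + (-2 + 3))*(-88) = -164*(-4)/(2 + 1)*(-88) = -164*(-4)/3*(-88) = -82*(-8/3)*(-88) = (656/3)*(-88) = -57728/3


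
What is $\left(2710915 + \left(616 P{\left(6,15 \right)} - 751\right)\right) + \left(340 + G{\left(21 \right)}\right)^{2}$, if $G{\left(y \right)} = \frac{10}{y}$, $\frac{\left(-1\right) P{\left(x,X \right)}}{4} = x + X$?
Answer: $\frac{1223485720}{441} \approx 2.7743 \cdot 10^{6}$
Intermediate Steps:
$P{\left(x,X \right)} = - 4 X - 4 x$ ($P{\left(x,X \right)} = - 4 \left(x + X\right) = - 4 \left(X + x\right) = - 4 X - 4 x$)
$\left(2710915 + \left(616 P{\left(6,15 \right)} - 751\right)\right) + \left(340 + G{\left(21 \right)}\right)^{2} = \left(2710915 + \left(616 \left(\left(-4\right) 15 - 24\right) - 751\right)\right) + \left(340 + \frac{10}{21}\right)^{2} = \left(2710915 + \left(616 \left(-60 - 24\right) - 751\right)\right) + \left(340 + 10 \cdot \frac{1}{21}\right)^{2} = \left(2710915 + \left(616 \left(-84\right) - 751\right)\right) + \left(340 + \frac{10}{21}\right)^{2} = \left(2710915 - 52495\right) + \left(\frac{7150}{21}\right)^{2} = \left(2710915 - 52495\right) + \frac{51122500}{441} = 2658420 + \frac{51122500}{441} = \frac{1223485720}{441}$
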